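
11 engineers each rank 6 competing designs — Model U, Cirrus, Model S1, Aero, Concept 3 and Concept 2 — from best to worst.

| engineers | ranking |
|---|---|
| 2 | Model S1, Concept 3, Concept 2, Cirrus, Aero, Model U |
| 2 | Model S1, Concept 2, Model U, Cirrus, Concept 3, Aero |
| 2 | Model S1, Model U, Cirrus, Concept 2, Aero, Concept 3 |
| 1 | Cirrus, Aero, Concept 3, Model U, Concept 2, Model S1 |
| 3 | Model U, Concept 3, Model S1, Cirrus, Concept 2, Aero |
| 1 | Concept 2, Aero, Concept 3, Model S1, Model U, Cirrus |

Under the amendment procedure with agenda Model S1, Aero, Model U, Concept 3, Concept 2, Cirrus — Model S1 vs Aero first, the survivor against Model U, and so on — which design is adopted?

Model S1

Round 1: Model S1 vs Aero — 9–2, Model S1 advances.
Round 2: Model S1 vs Model U — 7–4, Model S1 advances.
Round 3: Model S1 vs Concept 3 — 6–5, Model S1 advances.
Round 4: Model S1 vs Concept 2 — 9–2, Model S1 advances.
Round 5: Model S1 vs Cirrus — 10–1, Model S1 advances.
The agenda winner is Model S1.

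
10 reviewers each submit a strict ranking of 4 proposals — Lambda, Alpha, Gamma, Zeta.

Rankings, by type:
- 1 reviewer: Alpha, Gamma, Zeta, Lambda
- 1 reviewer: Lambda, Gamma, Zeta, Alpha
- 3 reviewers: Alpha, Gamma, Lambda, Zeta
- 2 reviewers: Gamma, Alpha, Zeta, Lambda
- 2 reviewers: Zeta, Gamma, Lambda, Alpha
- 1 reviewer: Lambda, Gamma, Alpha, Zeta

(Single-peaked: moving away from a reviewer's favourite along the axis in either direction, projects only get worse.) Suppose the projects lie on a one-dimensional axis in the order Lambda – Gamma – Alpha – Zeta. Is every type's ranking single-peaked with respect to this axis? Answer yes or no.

Axis positions: Lambda=1, Gamma=2, Alpha=3, Zeta=4.
Type 1 (peak Alpha at position 3): ranking walks positions 3-2-4-1, expanding outward from the peak — single-peaked.
Type 2: ranking walks positions 1-2-4-3; Zeta is ranked above Alpha even though Alpha lies between Zeta and the peak Lambda on the axis — preferences dip and rise again. Not single-peaked.
Type 3 (peak Alpha at position 3): ranking walks positions 3-2-1-4, expanding outward from the peak — single-peaked.
Type 4 (peak Gamma at position 2): ranking walks positions 2-3-4-1, expanding outward from the peak — single-peaked.
Type 5: ranking walks positions 4-2-1-3; Gamma is ranked above Alpha even though Alpha lies between Gamma and the peak Zeta on the axis — preferences dip and rise again. Not single-peaked.
Type 6 (peak Lambda at position 1): ranking walks positions 1-2-3-4, expanding outward from the peak — single-peaked.
Type 2 violates single-peakedness, so the profile is not single-peaked on this axis.

no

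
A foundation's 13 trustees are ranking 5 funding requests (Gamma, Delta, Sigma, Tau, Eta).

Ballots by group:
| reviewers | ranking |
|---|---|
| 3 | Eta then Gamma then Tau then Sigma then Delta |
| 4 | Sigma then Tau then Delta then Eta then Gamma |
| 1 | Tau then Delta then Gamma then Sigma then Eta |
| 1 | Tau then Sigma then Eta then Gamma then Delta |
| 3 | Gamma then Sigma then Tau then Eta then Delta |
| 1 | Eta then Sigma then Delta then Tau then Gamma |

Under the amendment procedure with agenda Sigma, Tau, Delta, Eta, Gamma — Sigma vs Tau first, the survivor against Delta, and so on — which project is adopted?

Gamma

Round 1: Sigma vs Tau — 8–5, Sigma advances.
Round 2: Sigma vs Delta — 12–1, Sigma advances.
Round 3: Sigma vs Eta — 9–4, Sigma advances.
Round 4: Sigma vs Gamma — 6–7, Gamma advances.
Gamma survives the agenda.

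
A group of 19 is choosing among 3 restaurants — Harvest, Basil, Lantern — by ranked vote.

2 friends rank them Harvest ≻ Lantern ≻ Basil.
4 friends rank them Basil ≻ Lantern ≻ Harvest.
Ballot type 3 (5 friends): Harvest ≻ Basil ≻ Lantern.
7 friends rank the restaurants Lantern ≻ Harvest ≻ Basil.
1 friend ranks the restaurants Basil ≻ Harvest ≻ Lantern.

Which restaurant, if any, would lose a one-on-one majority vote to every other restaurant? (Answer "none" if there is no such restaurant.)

Pairwise majorities:
Harvest vs Basil: Harvest preferred on 2+5+7 = 14 ballots; Harvest wins 14–5.
Harvest vs Lantern: Lantern, 11–8.
Basil vs Lantern: Basil wins 10–9.
Every restaurant wins at least one matchup (Harvest beats Basil; Basil beats Lantern; Lantern beats Harvest), so there is no Condorcet loser.

none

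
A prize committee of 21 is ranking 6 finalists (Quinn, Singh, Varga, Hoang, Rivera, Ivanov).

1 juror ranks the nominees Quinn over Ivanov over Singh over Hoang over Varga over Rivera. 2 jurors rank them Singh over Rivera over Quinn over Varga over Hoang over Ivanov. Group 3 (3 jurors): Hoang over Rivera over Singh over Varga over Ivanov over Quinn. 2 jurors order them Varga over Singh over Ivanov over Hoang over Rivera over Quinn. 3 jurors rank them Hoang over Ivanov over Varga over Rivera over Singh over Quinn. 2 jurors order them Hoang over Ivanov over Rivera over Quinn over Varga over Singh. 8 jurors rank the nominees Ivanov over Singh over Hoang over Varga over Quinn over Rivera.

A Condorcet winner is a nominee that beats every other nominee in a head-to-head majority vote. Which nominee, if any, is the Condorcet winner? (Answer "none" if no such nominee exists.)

Head-to-head results (21 jurors):
Quinn vs Singh: Singh wins 18–3.
Quinn vs Varga: Varga wins 16–5.
Quinn vs Hoang: Hoang, 18–3.
Quinn–Rivera: Rivera 12–9.
Quinn vs Ivanov: Ivanov wins 18–3.
Singh–Varga: Singh 14–7.
Singh vs Hoang: 1+2+2+8 = 13 for Singh, 8 for Hoang — Singh by 13–8.
Singh vs Rivera: 13 to 8, Singh.
Singh vs Ivanov: Singh is ranked higher on 2+3+2 = 7 ballots, Ivanov on 14. Ivanov wins 14–7.
Varga vs Hoang: Hoang, 17–4.
Varga vs Rivera: Varga, 14–7.
Varga vs Ivanov: Ivanov wins 14–7.
Hoang vs Rivera: Hoang is ranked higher on 1+3+2+3+2+8 = 19 ballots, Rivera on 2. Hoang wins 19–2.
Hoang vs Ivanov: Hoang preferred on 2+3+3+2 = 10 ballots; Ivanov wins 11–10.
Rivera–Ivanov: Ivanov 16–5.
Only Ivanov has no losses; Ivanov is the Condorcet winner.

Ivanov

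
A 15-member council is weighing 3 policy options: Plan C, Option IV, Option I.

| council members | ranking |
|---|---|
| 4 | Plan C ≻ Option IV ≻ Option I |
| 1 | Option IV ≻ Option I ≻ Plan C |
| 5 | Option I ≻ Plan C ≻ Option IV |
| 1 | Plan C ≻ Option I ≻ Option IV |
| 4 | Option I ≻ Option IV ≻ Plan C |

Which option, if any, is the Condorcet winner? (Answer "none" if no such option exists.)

Pairwise majorities:
Plan C vs Option IV: Plan C wins 10–5.
Plan C vs Option I: Option I wins 10–5.
Option IV–Option I: Option I 10–5.
Option I beats each of Plan C, Option IV — Option I is the Condorcet winner.

Option I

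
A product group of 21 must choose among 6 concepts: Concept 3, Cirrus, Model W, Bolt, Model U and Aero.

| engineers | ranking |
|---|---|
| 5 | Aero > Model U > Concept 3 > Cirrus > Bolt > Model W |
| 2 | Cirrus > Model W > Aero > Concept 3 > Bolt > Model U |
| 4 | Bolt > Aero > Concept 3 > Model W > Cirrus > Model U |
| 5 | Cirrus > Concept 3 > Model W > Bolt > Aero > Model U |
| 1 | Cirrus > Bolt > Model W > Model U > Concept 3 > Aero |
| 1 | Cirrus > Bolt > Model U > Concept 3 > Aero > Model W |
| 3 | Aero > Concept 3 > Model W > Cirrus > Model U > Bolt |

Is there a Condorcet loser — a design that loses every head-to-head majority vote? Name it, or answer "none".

Model U

Pairwise majorities:
Concept 3 vs Cirrus: Concept 3 wins 12–9.
Concept 3 vs Model W: Concept 3, 18–3.
Concept 3–Bolt: Concept 3 15–6.
Concept 3 vs Model U: Concept 3 preferred on 2+4+5+3 = 14 ballots; Concept 3 wins 14–7.
Concept 3 vs Aero: Aero, 14–7.
Cirrus vs Model W: 5+2+5+1+1 = 14 for Cirrus, 7 for Model W — Cirrus by 14–7.
Cirrus vs Bolt: 5+2+5+1+1+3 = 17 for Cirrus, 4 for Bolt — Cirrus by 17–4.
Cirrus vs Model U: Cirrus, 16–5.
Cirrus vs Aero: Cirrus preferred on 2+5+1+1 = 9 ballots; Aero wins 12–9.
Model W vs Bolt: 2+5+3 = 10 for Model W, 11 for Bolt — Bolt by 11–10.
Model W–Model U: Model W 15–6.
Model W vs Aero: Model W preferred on 2+5+1 = 8 ballots; Aero wins 13–8.
Bolt vs Model U: Bolt is ranked higher on 2+4+5+1+1 = 13 ballots, Model U on 8. Bolt wins 13–8.
Bolt vs Aero: 11 to 10, Bolt.
Model U vs Aero: 2 to 19, Aero.
Model U is beaten in every head-to-head and is the Condorcet loser.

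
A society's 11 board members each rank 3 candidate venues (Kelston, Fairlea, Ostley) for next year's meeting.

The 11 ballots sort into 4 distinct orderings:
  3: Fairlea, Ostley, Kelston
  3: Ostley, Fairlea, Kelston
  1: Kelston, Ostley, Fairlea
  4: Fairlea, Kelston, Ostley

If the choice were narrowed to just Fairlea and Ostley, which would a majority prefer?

Fairlea

Ballots ranking Fairlea above Ostley: 3 + 4 = 7.
Ballots ranking Ostley above Fairlea: 11 − 7 = 4.
Fairlea wins the head-to-head 7–4.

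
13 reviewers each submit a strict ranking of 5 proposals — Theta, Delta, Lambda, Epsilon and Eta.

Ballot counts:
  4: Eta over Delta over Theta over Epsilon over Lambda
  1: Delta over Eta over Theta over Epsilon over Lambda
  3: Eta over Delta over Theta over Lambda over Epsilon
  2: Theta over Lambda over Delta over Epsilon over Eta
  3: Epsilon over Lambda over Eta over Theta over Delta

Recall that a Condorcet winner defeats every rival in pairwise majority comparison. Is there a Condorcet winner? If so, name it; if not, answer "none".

Check each pair by majority over 13 ballots:
Theta vs Delta: 2+3 = 5 for Theta, 8 for Delta — Delta by 8–5.
Theta vs Lambda: Theta preferred on 4+1+3+2 = 10 ballots; Theta wins 10–3.
Theta vs Epsilon: Theta is ranked higher on 4+1+3+2 = 10 ballots, Epsilon on 3. Theta wins 10–3.
Theta vs Eta: 2 for Theta, 11 for Eta — Eta by 11–2.
Delta vs Lambda: Delta is ranked higher on 4+1+3 = 8 ballots, Lambda on 5. Delta wins 8–5.
Delta vs Epsilon: 10 to 3, Delta.
Delta vs Eta: Delta is ranked higher on 1+2 = 3 ballots, Eta on 10. Eta wins 10–3.
Lambda vs Epsilon: Lambda is ranked higher on 3+2 = 5 ballots, Epsilon on 8. Epsilon wins 8–5.
Lambda vs Eta: Lambda is ranked higher on 2+3 = 5 ballots, Eta on 8. Eta wins 8–5.
Epsilon vs Eta: Epsilon preferred on 2+3 = 5 ballots; Eta wins 8–5.
Only Eta has no losses; Eta is the Condorcet winner.

Eta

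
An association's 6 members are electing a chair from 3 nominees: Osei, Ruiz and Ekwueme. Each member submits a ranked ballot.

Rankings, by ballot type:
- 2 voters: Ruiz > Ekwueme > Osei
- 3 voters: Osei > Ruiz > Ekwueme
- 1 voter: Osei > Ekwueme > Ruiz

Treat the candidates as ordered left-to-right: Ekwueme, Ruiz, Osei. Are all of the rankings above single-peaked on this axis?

Axis positions: Ekwueme=1, Ruiz=2, Osei=3.
Ballot type 1 (peak Ruiz at position 2): ranking walks positions 2-1-3, expanding outward from the peak — single-peaked.
Ballot type 2 (peak Osei at position 3): ranking walks positions 3-2-1, expanding outward from the peak — single-peaked.
Ballot type 3: ranking walks positions 3-1-2; Ekwueme is ranked above Ruiz even though Ruiz lies between Ekwueme and the peak Osei on the axis — preferences dip and rise again. Not single-peaked.
Ballot type 3 violates single-peakedness, so the profile is not single-peaked on this axis.

no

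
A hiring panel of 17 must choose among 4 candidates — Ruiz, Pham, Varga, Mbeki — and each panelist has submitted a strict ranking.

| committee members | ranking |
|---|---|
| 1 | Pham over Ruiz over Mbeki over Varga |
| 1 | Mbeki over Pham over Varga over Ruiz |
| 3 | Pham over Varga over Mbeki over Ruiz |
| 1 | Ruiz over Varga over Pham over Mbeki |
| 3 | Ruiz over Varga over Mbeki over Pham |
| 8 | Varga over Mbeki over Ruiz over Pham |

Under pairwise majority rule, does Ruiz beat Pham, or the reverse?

Ruiz

Ballots ranking Ruiz above Pham: 1 + 3 + 8 = 12.
Ballots ranking Pham above Ruiz: 17 − 12 = 5.
Ruiz wins the head-to-head 12–5.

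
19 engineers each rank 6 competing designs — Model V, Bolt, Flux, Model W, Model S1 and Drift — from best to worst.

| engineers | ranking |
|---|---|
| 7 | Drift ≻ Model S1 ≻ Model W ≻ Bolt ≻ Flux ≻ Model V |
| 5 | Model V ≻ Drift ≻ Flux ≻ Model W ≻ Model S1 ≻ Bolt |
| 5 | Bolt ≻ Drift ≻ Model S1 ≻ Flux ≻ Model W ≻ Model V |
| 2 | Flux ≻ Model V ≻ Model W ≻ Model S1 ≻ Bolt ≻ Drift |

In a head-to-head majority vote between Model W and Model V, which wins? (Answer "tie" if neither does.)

Ballots ranking Model W above Model V: 7 + 5 = 12.
Ballots ranking Model V above Model W: 19 − 12 = 7.
Model W wins the head-to-head 12–7.

Model W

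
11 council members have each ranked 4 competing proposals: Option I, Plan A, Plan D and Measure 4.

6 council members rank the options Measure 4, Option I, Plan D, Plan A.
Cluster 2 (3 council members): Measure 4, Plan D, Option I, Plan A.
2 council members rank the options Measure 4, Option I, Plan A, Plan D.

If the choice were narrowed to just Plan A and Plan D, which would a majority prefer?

Plan D

Ballots ranking Plan A above Plan D: 2.
Ballots ranking Plan D above Plan A: 11 − 2 = 9.
Plan D wins the head-to-head 9–2.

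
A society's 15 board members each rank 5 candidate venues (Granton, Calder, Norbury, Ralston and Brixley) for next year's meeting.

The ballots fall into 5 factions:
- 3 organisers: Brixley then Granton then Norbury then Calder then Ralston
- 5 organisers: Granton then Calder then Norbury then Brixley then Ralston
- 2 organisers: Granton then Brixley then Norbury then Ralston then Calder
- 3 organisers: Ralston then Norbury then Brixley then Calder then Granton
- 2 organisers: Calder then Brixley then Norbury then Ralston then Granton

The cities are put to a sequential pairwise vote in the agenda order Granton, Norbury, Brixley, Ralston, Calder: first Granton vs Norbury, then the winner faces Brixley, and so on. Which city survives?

Round 1: Granton vs Norbury — 10–5, Granton advances.
Round 2: Granton vs Brixley — 7–8, Brixley advances.
Round 3: Brixley vs Ralston — 12–3, Brixley advances.
Round 4: Brixley vs Calder — 8–7, Brixley advances.
The agenda winner is Brixley.

Brixley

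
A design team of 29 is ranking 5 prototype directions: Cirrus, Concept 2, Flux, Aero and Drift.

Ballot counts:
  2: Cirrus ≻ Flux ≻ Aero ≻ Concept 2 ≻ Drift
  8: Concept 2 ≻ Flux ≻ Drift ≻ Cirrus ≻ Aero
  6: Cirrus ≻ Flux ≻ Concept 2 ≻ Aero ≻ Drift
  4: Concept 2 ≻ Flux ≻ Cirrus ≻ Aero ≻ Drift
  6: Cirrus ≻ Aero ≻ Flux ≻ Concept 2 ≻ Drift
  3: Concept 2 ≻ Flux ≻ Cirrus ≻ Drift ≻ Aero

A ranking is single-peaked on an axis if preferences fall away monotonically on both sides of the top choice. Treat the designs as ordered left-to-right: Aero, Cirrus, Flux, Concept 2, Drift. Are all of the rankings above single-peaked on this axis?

Axis positions: Aero=1, Cirrus=2, Flux=3, Concept 2=4, Drift=5.
Bloc 1 (peak Cirrus at position 2): ranking walks positions 2-3-1-4-5, expanding outward from the peak — single-peaked.
Bloc 2 (peak Concept 2 at position 4): ranking walks positions 4-3-5-2-1, expanding outward from the peak — single-peaked.
Bloc 3 (peak Cirrus at position 2): ranking walks positions 2-3-4-1-5, expanding outward from the peak — single-peaked.
Bloc 4 (peak Concept 2 at position 4): ranking walks positions 4-3-2-1-5, expanding outward from the peak — single-peaked.
Bloc 5 (peak Cirrus at position 2): ranking walks positions 2-1-3-4-5, expanding outward from the peak — single-peaked.
Bloc 6 (peak Concept 2 at position 4): ranking walks positions 4-3-2-5-1, expanding outward from the peak — single-peaked.
Every ranking is single-peaked on this axis.

yes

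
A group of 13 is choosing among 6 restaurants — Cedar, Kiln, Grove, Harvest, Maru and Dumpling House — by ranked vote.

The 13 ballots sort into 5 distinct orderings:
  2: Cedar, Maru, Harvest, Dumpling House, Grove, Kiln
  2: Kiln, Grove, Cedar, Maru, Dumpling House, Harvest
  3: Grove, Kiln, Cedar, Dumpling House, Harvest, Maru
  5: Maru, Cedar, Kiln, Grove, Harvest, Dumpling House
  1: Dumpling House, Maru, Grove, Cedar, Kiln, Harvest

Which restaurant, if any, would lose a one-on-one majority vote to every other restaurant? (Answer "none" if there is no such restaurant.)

Dumpling House

Pairwise majorities:
Cedar vs Kiln: 2+5+1 = 8 for Cedar, 5 for Kiln — Cedar by 8–5.
Cedar vs Grove: Cedar wins 7–6.
Cedar vs Harvest: Cedar, 13–0.
Cedar vs Maru: Cedar is ranked higher on 2+2+3 = 7 ballots, Maru on 6. Cedar wins 7–6.
Cedar vs Dumpling House: Cedar wins 12–1.
Kiln vs Grove: Kiln, 7–6.
Kiln vs Harvest: 2+3+5+1 = 11 for Kiln, 2 for Harvest — Kiln by 11–2.
Kiln vs Maru: 2+3 = 5 for Kiln, 8 for Maru — Maru by 8–5.
Kiln vs Dumpling House: Kiln, 10–3.
Grove vs Harvest: Grove is ranked higher on 2+3+5+1 = 11 ballots, Harvest on 2. Grove wins 11–2.
Grove vs Maru: Maru wins 8–5.
Grove vs Dumpling House: Grove wins 10–3.
Harvest vs Maru: Harvest is ranked higher on 3 ballots, Maru on 10. Maru wins 10–3.
Harvest vs Dumpling House: Harvest wins 7–6.
Maru vs Dumpling House: 2+2+5 = 9 for Maru, 4 for Dumpling House — Maru by 9–4.
Dumpling House loses to every other restaurant — it is the Condorcet loser.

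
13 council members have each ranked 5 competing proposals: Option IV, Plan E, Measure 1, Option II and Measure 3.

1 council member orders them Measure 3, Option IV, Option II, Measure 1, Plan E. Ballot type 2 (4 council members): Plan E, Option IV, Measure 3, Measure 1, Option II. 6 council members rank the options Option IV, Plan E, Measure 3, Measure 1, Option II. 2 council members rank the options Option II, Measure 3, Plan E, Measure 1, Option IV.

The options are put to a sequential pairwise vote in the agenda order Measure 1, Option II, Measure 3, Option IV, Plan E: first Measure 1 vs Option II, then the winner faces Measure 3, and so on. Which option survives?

Option IV

Round 1: Measure 1 vs Option II — 10–3, Measure 1 advances.
Round 2: Measure 1 vs Measure 3 — 0–13, Measure 3 advances.
Round 3: Measure 3 vs Option IV — 3–10, Option IV advances.
Round 4: Option IV vs Plan E — 7–6, Option IV advances.
Option IV survives the agenda.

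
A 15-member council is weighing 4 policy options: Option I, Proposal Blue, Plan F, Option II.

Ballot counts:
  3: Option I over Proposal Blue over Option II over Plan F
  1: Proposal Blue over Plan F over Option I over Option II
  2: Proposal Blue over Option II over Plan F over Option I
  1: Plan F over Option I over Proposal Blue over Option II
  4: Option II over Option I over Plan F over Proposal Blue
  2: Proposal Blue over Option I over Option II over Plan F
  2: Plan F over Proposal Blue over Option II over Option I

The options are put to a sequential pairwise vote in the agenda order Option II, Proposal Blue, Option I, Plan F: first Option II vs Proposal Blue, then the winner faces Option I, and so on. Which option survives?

Option I

Round 1: Option II vs Proposal Blue — 4–11, Proposal Blue advances.
Round 2: Proposal Blue vs Option I — 7–8, Option I advances.
Round 3: Option I vs Plan F — 9–6, Option I advances.
The agenda winner is Option I.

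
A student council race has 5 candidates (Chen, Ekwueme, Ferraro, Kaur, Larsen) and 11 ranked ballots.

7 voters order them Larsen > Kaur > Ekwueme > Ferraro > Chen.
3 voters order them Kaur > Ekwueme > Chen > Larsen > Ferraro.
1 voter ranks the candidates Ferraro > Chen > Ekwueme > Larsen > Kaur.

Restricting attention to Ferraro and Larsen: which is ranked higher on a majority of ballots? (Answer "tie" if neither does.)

Ballots ranking Ferraro above Larsen: 1.
Ballots ranking Larsen above Ferraro: 11 − 1 = 10.
Larsen wins the head-to-head 10–1.

Larsen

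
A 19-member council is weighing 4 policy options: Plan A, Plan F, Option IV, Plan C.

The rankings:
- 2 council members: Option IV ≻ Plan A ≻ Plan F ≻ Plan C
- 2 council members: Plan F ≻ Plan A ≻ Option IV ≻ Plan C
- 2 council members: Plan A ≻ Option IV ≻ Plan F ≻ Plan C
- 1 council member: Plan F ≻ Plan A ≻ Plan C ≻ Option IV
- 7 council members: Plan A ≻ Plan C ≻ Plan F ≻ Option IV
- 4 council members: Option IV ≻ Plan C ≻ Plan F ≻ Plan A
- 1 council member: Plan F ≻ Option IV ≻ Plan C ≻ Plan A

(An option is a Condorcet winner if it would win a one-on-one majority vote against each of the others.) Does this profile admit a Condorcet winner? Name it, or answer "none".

Plan A

Pairwise majorities:
Plan A vs Plan F: 2+2+7 = 11 for Plan A, 8 for Plan F — Plan A by 11–8.
Plan A vs Option IV: 12 to 7, Plan A.
Plan A vs Plan C: 2+2+2+1+7 = 14 for Plan A, 5 for Plan C — Plan A by 14–5.
Plan F vs Option IV: Plan F is ranked higher on 2+1+7+1 = 11 ballots, Option IV on 8. Plan F wins 11–8.
Plan F vs Plan C: Plan F is ranked higher on 2+2+2+1+1 = 8 ballots, Plan C on 11. Plan C wins 11–8.
Option IV vs Plan C: 11 to 8, Option IV.
Only Plan A has no losses; Plan A is the Condorcet winner.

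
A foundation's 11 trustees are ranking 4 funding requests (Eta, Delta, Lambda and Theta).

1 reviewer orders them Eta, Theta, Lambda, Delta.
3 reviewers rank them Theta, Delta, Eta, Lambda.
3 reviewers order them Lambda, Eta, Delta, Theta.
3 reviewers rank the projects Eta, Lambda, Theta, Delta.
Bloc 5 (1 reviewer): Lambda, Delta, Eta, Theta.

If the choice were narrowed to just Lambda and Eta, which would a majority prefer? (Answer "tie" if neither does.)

Ballots ranking Lambda above Eta: 3 + 1 = 4.
Ballots ranking Eta above Lambda: 11 − 4 = 7.
Eta wins the head-to-head 7–4.

Eta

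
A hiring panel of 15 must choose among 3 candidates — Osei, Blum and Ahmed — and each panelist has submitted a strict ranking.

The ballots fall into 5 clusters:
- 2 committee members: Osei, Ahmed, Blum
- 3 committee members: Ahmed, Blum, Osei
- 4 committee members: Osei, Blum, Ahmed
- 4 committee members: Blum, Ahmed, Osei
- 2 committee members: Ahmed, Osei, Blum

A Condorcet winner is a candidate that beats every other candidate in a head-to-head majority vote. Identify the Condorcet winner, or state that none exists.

none

Pairwise majorities:
Osei vs Blum: Osei preferred on 2+4+2 = 8 ballots; Osei wins 8–7.
Osei vs Ahmed: 6 to 9, Ahmed.
Blum vs Ahmed: Blum wins 8–7.
No candidate is unbeaten: Osei loses to Ahmed; Blum loses to Osei; Ahmed loses to Blum. In particular Osei > Blum > Ahmed > Osei is a majority cycle — no Condorcet winner exists.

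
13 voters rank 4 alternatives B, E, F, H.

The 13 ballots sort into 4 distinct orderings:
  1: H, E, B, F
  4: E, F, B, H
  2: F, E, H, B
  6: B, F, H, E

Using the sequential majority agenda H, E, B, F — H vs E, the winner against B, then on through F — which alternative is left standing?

B

Round 1: H vs E — 7–6, H advances.
Round 2: H vs B — 3–10, B advances.
Round 3: B vs F — 7–6, B advances.
The agenda winner is B.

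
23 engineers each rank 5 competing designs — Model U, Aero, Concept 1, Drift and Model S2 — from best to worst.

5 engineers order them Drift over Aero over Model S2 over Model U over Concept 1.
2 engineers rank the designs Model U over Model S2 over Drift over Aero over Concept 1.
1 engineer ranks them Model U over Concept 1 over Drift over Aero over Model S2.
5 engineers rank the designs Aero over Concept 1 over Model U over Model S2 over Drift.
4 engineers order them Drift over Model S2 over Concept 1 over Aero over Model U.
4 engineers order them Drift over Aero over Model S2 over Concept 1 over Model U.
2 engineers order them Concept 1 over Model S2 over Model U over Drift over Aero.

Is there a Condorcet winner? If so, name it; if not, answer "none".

Check each pair by majority over 23 ballots:
Model U vs Aero: Aero wins 18–5.
Model U–Concept 1: Concept 1 15–8.
Model U–Drift: Drift 13–10.
Model U vs Model S2: Model S2 wins 15–8.
Aero vs Concept 1: Aero wins 16–7.
Aero–Drift: Drift 18–5.
Aero vs Model S2: Aero wins 15–8.
Concept 1–Drift: Drift 15–8.
Concept 1 vs Model S2: Model S2 wins 15–8.
Drift vs Model S2: Drift, 14–9.
Drift beats each of Model U, Aero, Concept 1, Model S2 — Drift is the Condorcet winner.

Drift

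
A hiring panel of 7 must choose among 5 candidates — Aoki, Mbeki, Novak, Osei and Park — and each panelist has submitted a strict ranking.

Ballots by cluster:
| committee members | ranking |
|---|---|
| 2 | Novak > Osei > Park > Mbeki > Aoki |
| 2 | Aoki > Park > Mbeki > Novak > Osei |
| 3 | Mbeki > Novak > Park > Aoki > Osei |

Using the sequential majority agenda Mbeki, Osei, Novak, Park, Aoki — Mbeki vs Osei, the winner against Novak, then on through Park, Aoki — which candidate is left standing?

Round 1: Mbeki vs Osei — 5–2, Mbeki advances.
Round 2: Mbeki vs Novak — 5–2, Mbeki advances.
Round 3: Mbeki vs Park — 3–4, Park advances.
Round 4: Park vs Aoki — 5–2, Park advances.
Park survives the agenda.

Park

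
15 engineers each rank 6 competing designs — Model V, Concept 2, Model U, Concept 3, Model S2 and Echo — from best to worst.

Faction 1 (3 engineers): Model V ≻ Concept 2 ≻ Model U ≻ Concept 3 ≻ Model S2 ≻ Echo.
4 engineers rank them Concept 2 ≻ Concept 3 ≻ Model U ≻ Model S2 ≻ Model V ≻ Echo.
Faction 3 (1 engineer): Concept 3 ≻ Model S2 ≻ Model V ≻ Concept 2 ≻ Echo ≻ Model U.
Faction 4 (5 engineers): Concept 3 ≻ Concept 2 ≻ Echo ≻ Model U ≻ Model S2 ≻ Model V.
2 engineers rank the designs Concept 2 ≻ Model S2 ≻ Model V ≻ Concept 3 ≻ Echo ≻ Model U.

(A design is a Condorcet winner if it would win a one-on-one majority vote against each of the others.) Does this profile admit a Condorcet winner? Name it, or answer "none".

Check each pair by majority over 15 ballots:
Model V vs Concept 2: 4 to 11, Concept 2.
Model V vs Model U: 3+1+2 = 6 for Model V, 9 for Model U — Model U by 9–6.
Model V vs Concept 3: 5 to 10, Concept 3.
Model V vs Model S2: 3 for Model V, 12 for Model S2 — Model S2 by 12–3.
Model V vs Echo: Model V is ranked higher on 3+4+1+2 = 10 ballots, Echo on 5. Model V wins 10–5.
Concept 2 vs Model U: Concept 2 preferred on 3+4+1+5+2 = 15 ballots; Concept 2 wins 15–0.
Concept 2 vs Concept 3: 3+4+2 = 9 for Concept 2, 6 for Concept 3 — Concept 2 by 9–6.
Concept 2 vs Model S2: Concept 2 preferred on 3+4+5+2 = 14 ballots; Concept 2 wins 14–1.
Concept 2–Echo: Concept 2 15–0.
Model U vs Concept 3: Model U is ranked higher on 3 ballots, Concept 3 on 12. Concept 3 wins 12–3.
Model U vs Model S2: Model U, 12–3.
Model U vs Echo: 3+4 = 7 for Model U, 8 for Echo — Echo by 8–7.
Concept 3 vs Model S2: Concept 3 is ranked higher on 3+4+1+5 = 13 ballots, Model S2 on 2. Concept 3 wins 13–2.
Concept 3 vs Echo: Concept 3 wins 15–0.
Model S2–Echo: Model S2 10–5.
Concept 2 beats each of Model V, Model U, Concept 3, Model S2, Echo — Concept 2 is the Condorcet winner.

Concept 2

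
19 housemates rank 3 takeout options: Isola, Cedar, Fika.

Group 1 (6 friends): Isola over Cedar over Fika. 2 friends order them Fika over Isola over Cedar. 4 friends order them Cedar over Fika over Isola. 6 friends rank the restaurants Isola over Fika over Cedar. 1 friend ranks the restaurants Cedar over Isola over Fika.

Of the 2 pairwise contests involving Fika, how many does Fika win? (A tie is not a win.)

Fika against each rival (19 friends):
Fika vs Isola: 6 to 13, Isola.
Fika vs Cedar: 2+6 = 8 for Fika, 11 for Cedar — Cedar by 11–8.
Fika beats no one; loses to Isola, Cedar — 0 pairwise wins.

0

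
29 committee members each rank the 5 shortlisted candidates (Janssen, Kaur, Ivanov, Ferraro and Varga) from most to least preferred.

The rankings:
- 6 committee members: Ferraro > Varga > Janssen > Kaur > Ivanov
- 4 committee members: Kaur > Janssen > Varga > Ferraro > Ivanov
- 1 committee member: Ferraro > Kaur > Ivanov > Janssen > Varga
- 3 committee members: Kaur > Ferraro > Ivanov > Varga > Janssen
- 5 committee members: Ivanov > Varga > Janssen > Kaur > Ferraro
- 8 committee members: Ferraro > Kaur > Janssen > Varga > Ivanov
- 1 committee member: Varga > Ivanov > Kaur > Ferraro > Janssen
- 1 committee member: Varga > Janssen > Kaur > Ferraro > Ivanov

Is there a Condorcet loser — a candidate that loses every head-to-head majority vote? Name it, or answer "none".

Ivanov

Pairwise majorities:
Janssen vs Kaur: 6+5+1 = 12 for Janssen, 17 for Kaur — Kaur by 17–12.
Janssen vs Ivanov: 6+4+8+1 = 19 for Janssen, 10 for Ivanov — Janssen by 19–10.
Janssen–Ferraro: Ferraro 19–10.
Janssen vs Varga: Varga, 16–13.
Kaur vs Ivanov: Kaur, 23–6.
Kaur vs Ferraro: 14 to 15, Ferraro.
Kaur vs Varga: Kaur preferred on 4+1+3+8 = 16 ballots; Kaur wins 16–13.
Ivanov vs Ferraro: Ferraro wins 23–6.
Ivanov vs Varga: Ivanov is ranked higher on 1+3+5 = 9 ballots, Varga on 20. Varga wins 20–9.
Ferraro vs Varga: 6+1+3+8 = 18 for Ferraro, 11 for Varga — Ferraro by 18–11.
Ivanov is beaten in every head-to-head and is the Condorcet loser.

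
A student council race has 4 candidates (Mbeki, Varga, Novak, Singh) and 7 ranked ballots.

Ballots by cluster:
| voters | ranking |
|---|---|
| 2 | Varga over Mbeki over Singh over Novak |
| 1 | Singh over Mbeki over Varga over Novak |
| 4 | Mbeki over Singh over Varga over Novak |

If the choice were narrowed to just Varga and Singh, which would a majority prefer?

Ballots ranking Varga above Singh: 2.
Ballots ranking Singh above Varga: 7 − 2 = 5.
Singh wins the head-to-head 5–2.

Singh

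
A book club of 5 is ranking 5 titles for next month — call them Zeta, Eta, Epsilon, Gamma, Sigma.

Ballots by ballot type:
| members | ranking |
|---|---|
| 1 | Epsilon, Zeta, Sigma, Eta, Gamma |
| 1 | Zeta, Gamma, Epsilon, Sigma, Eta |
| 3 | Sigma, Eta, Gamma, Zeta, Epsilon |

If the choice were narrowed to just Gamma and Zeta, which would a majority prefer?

Gamma

Ballots ranking Gamma above Zeta: 3.
Ballots ranking Zeta above Gamma: 5 − 3 = 2.
Gamma wins the head-to-head 3–2.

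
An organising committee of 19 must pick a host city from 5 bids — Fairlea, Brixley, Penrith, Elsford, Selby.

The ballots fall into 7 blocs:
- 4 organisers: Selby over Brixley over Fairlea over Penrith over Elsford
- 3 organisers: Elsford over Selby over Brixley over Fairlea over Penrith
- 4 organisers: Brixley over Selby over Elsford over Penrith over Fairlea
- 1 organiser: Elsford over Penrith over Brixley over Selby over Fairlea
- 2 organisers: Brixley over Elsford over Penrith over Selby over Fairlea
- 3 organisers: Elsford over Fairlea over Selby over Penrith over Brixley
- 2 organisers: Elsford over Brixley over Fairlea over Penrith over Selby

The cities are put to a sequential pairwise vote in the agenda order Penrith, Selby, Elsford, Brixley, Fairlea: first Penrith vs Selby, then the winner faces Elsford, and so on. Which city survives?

Round 1: Penrith vs Selby — 5–14, Selby advances.
Round 2: Selby vs Elsford — 8–11, Elsford advances.
Round 3: Elsford vs Brixley — 9–10, Brixley advances.
Round 4: Brixley vs Fairlea — 16–3, Brixley advances.
The agenda winner is Brixley.

Brixley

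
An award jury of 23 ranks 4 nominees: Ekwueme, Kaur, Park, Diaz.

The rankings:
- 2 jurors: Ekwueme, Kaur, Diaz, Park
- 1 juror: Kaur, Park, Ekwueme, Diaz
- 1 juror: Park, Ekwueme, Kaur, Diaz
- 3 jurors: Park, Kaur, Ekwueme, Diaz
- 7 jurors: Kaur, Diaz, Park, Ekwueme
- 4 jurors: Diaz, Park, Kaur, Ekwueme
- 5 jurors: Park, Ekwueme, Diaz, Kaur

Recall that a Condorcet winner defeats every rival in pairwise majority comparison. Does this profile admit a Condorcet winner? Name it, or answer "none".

none

Pairwise majorities:
Ekwueme vs Kaur: Kaur wins 15–8.
Ekwueme vs Park: Ekwueme is ranked higher on 2 ballots, Park on 21. Park wins 21–2.
Ekwueme vs Diaz: Ekwueme is ranked higher on 2+1+1+3+5 = 12 ballots, Diaz on 11. Ekwueme wins 12–11.
Kaur vs Park: Kaur preferred on 2+1+7 = 10 ballots; Park wins 13–10.
Kaur–Diaz: Kaur 14–9.
Park–Diaz: Diaz 13–10.
Each nominee drops at least one matchup (Ekwueme loses to Kaur; Kaur loses to Park; Park loses to Diaz; Diaz loses to Ekwueme); the cycle Ekwueme → Diaz → Park → Ekwueme rules out a Condorcet winner.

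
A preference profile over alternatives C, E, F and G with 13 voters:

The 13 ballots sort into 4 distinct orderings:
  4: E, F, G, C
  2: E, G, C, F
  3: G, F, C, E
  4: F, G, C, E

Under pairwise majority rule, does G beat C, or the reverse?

G

Ballots ranking G above C: 4 + 2 + 3 + 4 = 13.
Ballots ranking C above G: 13 − 13 = 0.
G wins the head-to-head 13–0.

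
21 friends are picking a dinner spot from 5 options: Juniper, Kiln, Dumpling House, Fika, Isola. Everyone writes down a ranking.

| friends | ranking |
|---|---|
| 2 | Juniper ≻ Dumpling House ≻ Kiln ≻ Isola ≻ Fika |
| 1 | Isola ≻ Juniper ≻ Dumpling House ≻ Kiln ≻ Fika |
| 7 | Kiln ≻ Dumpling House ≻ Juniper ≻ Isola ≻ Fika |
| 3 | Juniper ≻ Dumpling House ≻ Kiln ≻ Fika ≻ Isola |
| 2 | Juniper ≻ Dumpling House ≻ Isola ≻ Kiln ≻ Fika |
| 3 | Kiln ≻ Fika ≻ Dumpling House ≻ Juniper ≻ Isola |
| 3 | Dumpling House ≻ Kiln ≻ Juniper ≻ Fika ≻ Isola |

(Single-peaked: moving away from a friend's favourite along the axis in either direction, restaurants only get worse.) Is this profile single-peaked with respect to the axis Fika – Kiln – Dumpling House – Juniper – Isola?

Axis positions: Fika=1, Kiln=2, Dumpling House=3, Juniper=4, Isola=5.
Type 1 (peak Juniper at position 4): ranking walks positions 4-3-2-5-1, expanding outward from the peak — single-peaked.
Type 2 (peak Isola at position 5): ranking walks positions 5-4-3-2-1, expanding outward from the peak — single-peaked.
Type 3 (peak Kiln at position 2): ranking walks positions 2-3-4-5-1, expanding outward from the peak — single-peaked.
Type 4 (peak Juniper at position 4): ranking walks positions 4-3-2-1-5, expanding outward from the peak — single-peaked.
Type 5 (peak Juniper at position 4): ranking walks positions 4-3-5-2-1, expanding outward from the peak — single-peaked.
Type 6 (peak Kiln at position 2): ranking walks positions 2-1-3-4-5, expanding outward from the peak — single-peaked.
Type 7 (peak Dumpling House at position 3): ranking walks positions 3-2-4-1-5, expanding outward from the peak — single-peaked.
Every ranking is single-peaked on this axis.

yes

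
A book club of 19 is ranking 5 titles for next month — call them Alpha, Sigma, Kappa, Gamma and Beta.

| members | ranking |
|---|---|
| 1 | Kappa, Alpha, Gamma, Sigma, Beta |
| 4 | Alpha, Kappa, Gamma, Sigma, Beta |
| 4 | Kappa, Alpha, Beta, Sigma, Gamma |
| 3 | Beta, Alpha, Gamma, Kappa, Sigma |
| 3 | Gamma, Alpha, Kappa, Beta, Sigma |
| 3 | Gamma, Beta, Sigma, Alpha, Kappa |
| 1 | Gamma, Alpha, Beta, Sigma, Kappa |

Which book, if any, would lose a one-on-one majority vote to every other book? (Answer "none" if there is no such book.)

Head-to-head results (19 members):
Alpha vs Sigma: Alpha, 16–3.
Alpha vs Kappa: Alpha preferred on 4+3+3+3+1 = 14 ballots; Alpha wins 14–5.
Alpha vs Gamma: Alpha is ranked higher on 1+4+4+3 = 12 ballots, Gamma on 7. Alpha wins 12–7.
Alpha vs Beta: 13 to 6, Alpha.
Sigma vs Kappa: 3+1 = 4 for Sigma, 15 for Kappa — Kappa by 15–4.
Sigma vs Gamma: Gamma, 15–4.
Sigma vs Beta: Sigma is ranked higher on 1+4 = 5 ballots, Beta on 14. Beta wins 14–5.
Kappa vs Gamma: Gamma wins 10–9.
Kappa vs Beta: Kappa is ranked higher on 1+4+4+3 = 12 ballots, Beta on 7. Kappa wins 12–7.
Gamma–Beta: Gamma 12–7.
Only Sigma has no wins; Sigma is the Condorcet loser.

Sigma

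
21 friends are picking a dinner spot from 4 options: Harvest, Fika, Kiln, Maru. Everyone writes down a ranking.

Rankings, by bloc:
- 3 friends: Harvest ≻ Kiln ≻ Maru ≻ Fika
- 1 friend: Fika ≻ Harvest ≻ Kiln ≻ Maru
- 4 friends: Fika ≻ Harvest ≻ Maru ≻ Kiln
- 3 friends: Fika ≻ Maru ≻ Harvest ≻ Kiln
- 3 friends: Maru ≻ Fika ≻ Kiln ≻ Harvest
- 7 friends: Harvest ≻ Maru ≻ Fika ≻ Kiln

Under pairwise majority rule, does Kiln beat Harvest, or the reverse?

Ballots ranking Kiln above Harvest: 3.
Ballots ranking Harvest above Kiln: 21 − 3 = 18.
Harvest wins the head-to-head 18–3.

Harvest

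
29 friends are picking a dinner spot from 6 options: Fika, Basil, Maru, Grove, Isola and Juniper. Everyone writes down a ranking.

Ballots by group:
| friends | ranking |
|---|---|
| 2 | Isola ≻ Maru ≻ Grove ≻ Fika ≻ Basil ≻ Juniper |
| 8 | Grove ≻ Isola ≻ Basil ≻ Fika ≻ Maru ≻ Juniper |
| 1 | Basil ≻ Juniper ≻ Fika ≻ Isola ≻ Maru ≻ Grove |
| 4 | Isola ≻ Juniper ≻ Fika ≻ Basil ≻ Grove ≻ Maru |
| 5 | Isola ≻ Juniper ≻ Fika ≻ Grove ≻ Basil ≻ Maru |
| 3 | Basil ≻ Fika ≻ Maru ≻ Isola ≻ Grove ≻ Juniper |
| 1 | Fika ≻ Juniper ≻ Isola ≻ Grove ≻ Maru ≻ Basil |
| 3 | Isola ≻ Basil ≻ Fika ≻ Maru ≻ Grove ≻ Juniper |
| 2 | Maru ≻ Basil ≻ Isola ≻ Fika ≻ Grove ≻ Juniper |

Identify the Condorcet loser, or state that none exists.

Juniper

Head-to-head results (29 friends):
Fika vs Basil: 12 to 17, Basil.
Fika vs Maru: Fika, 25–4.
Fika vs Grove: Fika wins 19–10.
Fika vs Isola: Isola, 24–5.
Fika vs Juniper: 19 to 10, Fika.
Basil vs Maru: 24 to 5, Basil.
Basil vs Grove: Grove, 16–13.
Basil–Isola: Isola 23–6.
Basil vs Juniper: Basil preferred on 2+8+1+3+3+2 = 19 ballots; Basil wins 19–10.
Maru vs Grove: 2+1+3+3+2 = 11 for Maru, 18 for Grove — Grove by 18–11.
Maru vs Isola: 5 to 24, Isola.
Maru vs Juniper: 2+8+3+3+2 = 18 for Maru, 11 for Juniper — Maru by 18–11.
Grove vs Isola: Isola wins 21–8.
Grove vs Juniper: 2+8+3+3+2 = 18 for Grove, 11 for Juniper — Grove by 18–11.
Isola vs Juniper: Isola, 27–2.
Only Juniper has no wins; Juniper is the Condorcet loser.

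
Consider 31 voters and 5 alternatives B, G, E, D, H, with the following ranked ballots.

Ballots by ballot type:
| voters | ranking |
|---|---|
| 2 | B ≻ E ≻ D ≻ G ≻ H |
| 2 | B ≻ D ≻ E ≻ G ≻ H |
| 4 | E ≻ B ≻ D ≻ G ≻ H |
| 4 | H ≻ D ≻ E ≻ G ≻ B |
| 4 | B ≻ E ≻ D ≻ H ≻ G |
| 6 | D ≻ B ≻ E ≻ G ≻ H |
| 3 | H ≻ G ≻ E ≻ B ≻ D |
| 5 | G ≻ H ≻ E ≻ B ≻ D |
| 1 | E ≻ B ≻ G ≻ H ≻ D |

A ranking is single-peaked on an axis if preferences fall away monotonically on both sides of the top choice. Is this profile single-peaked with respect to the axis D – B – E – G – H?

Axis positions: D=1, B=2, E=3, G=4, H=5.
Ballot type 1 (peak B at position 2): ranking walks positions 2-3-1-4-5, expanding outward from the peak — single-peaked.
Ballot type 2 (peak B at position 2): ranking walks positions 2-1-3-4-5, expanding outward from the peak — single-peaked.
Ballot type 3 (peak E at position 3): ranking walks positions 3-2-1-4-5, expanding outward from the peak — single-peaked.
Ballot type 4: ranking walks positions 5-1-3-4-2; D is ranked above G even though G lies between D and the peak H on the axis — preferences dip and rise again. Not single-peaked.
Ballot type 5: ranking walks positions 2-3-1-5-4; H is ranked above G even though G lies between H and the peak B on the axis — preferences dip and rise again. Not single-peaked.
Ballot type 6 (peak D at position 1): ranking walks positions 1-2-3-4-5, expanding outward from the peak — single-peaked.
Ballot type 7 (peak H at position 5): ranking walks positions 5-4-3-2-1, expanding outward from the peak — single-peaked.
Ballot type 8 (peak G at position 4): ranking walks positions 4-5-3-2-1, expanding outward from the peak — single-peaked.
Ballot type 9 (peak E at position 3): ranking walks positions 3-2-4-5-1, expanding outward from the peak — single-peaked.
Ballot type 4 violates single-peakedness, so the profile is not single-peaked on this axis.

no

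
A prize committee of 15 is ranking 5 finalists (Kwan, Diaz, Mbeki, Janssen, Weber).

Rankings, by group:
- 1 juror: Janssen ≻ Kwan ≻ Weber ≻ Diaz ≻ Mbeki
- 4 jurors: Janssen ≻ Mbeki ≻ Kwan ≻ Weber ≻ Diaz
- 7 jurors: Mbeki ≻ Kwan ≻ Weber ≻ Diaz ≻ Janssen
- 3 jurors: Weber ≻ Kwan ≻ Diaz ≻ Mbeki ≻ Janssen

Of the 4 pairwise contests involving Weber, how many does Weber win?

Weber against each rival (15 jurors):
Weber vs Kwan: 3 to 12, Kwan.
Weber vs Diaz: Weber wins 15–0.
Weber vs Mbeki: 1+3 = 4 for Weber, 11 for Mbeki — Mbeki by 11–4.
Weber vs Janssen: Weber preferred on 7+3 = 10 ballots; Weber wins 10–5.
Weber beats Diaz, Janssen; loses to Kwan, Mbeki — 2 pairwise wins.

2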